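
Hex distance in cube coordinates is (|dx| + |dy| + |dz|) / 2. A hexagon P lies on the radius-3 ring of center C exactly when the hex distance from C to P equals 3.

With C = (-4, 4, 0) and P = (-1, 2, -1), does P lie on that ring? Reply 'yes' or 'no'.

|px - cx| = |-1 - (-4)| = 3
|py - cy| = |2 - 4| = 2
|pz - cz| = |-1 - 0| = 1
distance = (3+2+1)/2 = 6/2 = 3
radius = 3; distance == radius -> yes

Answer: yes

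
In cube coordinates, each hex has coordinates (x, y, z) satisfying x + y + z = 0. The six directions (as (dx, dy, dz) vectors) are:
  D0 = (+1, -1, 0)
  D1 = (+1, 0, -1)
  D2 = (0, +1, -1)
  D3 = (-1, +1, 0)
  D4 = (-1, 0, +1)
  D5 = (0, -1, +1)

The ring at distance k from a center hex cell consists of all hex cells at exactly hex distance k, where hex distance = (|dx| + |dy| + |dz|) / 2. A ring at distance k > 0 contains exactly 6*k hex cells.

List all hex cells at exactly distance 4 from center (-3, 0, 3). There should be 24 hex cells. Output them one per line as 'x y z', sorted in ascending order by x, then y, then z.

Answer: -7 0 7
-7 1 6
-7 2 5
-7 3 4
-7 4 3
-6 -1 7
-6 4 2
-5 -2 7
-5 4 1
-4 -3 7
-4 4 0
-3 -4 7
-3 4 -1
-2 -4 6
-2 3 -1
-1 -4 5
-1 2 -1
0 -4 4
0 1 -1
1 -4 3
1 -3 2
1 -2 1
1 -1 0
1 0 -1

Derivation:
Walk ring at distance 4 from (-3, 0, 3):
Start at center + D4*4 = (-7, 0, 7)
  hex 0: (-7, 0, 7)
  hex 1: (-6, -1, 7)
  hex 2: (-5, -2, 7)
  hex 3: (-4, -3, 7)
  hex 4: (-3, -4, 7)
  hex 5: (-2, -4, 6)
  hex 6: (-1, -4, 5)
  hex 7: (0, -4, 4)
  hex 8: (1, -4, 3)
  hex 9: (1, -3, 2)
  hex 10: (1, -2, 1)
  hex 11: (1, -1, 0)
  hex 12: (1, 0, -1)
  hex 13: (0, 1, -1)
  hex 14: (-1, 2, -1)
  hex 15: (-2, 3, -1)
  hex 16: (-3, 4, -1)
  hex 17: (-4, 4, 0)
  hex 18: (-5, 4, 1)
  hex 19: (-6, 4, 2)
  hex 20: (-7, 4, 3)
  hex 21: (-7, 3, 4)
  hex 22: (-7, 2, 5)
  hex 23: (-7, 1, 6)
Sorted: 24 hexes.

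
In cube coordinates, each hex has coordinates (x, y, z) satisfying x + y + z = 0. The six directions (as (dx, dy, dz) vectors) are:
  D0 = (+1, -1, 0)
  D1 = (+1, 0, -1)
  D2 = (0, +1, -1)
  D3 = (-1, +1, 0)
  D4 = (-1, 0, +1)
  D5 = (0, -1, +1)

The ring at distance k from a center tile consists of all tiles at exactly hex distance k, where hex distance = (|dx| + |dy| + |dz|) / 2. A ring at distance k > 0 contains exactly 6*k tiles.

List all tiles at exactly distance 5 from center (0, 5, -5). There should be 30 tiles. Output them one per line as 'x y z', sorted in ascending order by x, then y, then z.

Answer: -5 5 0
-5 6 -1
-5 7 -2
-5 8 -3
-5 9 -4
-5 10 -5
-4 4 0
-4 10 -6
-3 3 0
-3 10 -7
-2 2 0
-2 10 -8
-1 1 0
-1 10 -9
0 0 0
0 10 -10
1 0 -1
1 9 -10
2 0 -2
2 8 -10
3 0 -3
3 7 -10
4 0 -4
4 6 -10
5 0 -5
5 1 -6
5 2 -7
5 3 -8
5 4 -9
5 5 -10

Derivation:
Walk ring at distance 5 from (0, 5, -5):
Start at center + D4*5 = (-5, 5, 0)
  hex 0: (-5, 5, 0)
  hex 1: (-4, 4, 0)
  hex 2: (-3, 3, 0)
  hex 3: (-2, 2, 0)
  hex 4: (-1, 1, 0)
  hex 5: (0, 0, 0)
  hex 6: (1, 0, -1)
  hex 7: (2, 0, -2)
  hex 8: (3, 0, -3)
  hex 9: (4, 0, -4)
  hex 10: (5, 0, -5)
  hex 11: (5, 1, -6)
  hex 12: (5, 2, -7)
  hex 13: (5, 3, -8)
  hex 14: (5, 4, -9)
  hex 15: (5, 5, -10)
  hex 16: (4, 6, -10)
  hex 17: (3, 7, -10)
  hex 18: (2, 8, -10)
  hex 19: (1, 9, -10)
  hex 20: (0, 10, -10)
  hex 21: (-1, 10, -9)
  hex 22: (-2, 10, -8)
  hex 23: (-3, 10, -7)
  hex 24: (-4, 10, -6)
  hex 25: (-5, 10, -5)
  hex 26: (-5, 9, -4)
  hex 27: (-5, 8, -3)
  hex 28: (-5, 7, -2)
  hex 29: (-5, 6, -1)
Sorted: 30 hexes.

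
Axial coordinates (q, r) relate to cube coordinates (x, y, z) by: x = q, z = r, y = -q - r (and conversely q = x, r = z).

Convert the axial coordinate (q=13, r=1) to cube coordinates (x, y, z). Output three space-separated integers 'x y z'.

Answer: 13 -14 1

Derivation:
x = q = 13
z = r = 1
y = -x - z = -(13) - (1) = -14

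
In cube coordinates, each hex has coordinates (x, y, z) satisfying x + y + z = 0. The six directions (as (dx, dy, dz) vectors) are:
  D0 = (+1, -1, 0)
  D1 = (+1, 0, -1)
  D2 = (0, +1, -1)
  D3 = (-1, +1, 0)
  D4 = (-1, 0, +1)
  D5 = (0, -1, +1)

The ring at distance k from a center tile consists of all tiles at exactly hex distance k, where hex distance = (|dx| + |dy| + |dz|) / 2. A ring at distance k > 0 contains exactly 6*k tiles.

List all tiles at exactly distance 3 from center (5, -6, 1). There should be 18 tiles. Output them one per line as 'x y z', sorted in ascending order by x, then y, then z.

Answer: 2 -6 4
2 -5 3
2 -4 2
2 -3 1
3 -7 4
3 -3 0
4 -8 4
4 -3 -1
5 -9 4
5 -3 -2
6 -9 3
6 -4 -2
7 -9 2
7 -5 -2
8 -9 1
8 -8 0
8 -7 -1
8 -6 -2

Derivation:
Walk ring at distance 3 from (5, -6, 1):
Start at center + D4*3 = (2, -6, 4)
  hex 0: (2, -6, 4)
  hex 1: (3, -7, 4)
  hex 2: (4, -8, 4)
  hex 3: (5, -9, 4)
  hex 4: (6, -9, 3)
  hex 5: (7, -9, 2)
  hex 6: (8, -9, 1)
  hex 7: (8, -8, 0)
  hex 8: (8, -7, -1)
  hex 9: (8, -6, -2)
  hex 10: (7, -5, -2)
  hex 11: (6, -4, -2)
  hex 12: (5, -3, -2)
  hex 13: (4, -3, -1)
  hex 14: (3, -3, 0)
  hex 15: (2, -3, 1)
  hex 16: (2, -4, 2)
  hex 17: (2, -5, 3)
Sorted: 18 hexes.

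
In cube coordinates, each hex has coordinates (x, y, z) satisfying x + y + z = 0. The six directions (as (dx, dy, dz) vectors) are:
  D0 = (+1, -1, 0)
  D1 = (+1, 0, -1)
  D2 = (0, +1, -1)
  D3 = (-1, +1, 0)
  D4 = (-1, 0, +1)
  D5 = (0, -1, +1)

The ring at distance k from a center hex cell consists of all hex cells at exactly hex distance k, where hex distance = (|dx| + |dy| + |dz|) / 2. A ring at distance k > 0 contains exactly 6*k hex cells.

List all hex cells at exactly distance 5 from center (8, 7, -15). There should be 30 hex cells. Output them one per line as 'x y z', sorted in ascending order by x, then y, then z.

Answer: 3 7 -10
3 8 -11
3 9 -12
3 10 -13
3 11 -14
3 12 -15
4 6 -10
4 12 -16
5 5 -10
5 12 -17
6 4 -10
6 12 -18
7 3 -10
7 12 -19
8 2 -10
8 12 -20
9 2 -11
9 11 -20
10 2 -12
10 10 -20
11 2 -13
11 9 -20
12 2 -14
12 8 -20
13 2 -15
13 3 -16
13 4 -17
13 5 -18
13 6 -19
13 7 -20

Derivation:
Walk ring at distance 5 from (8, 7, -15):
Start at center + D4*5 = (3, 7, -10)
  hex 0: (3, 7, -10)
  hex 1: (4, 6, -10)
  hex 2: (5, 5, -10)
  hex 3: (6, 4, -10)
  hex 4: (7, 3, -10)
  hex 5: (8, 2, -10)
  hex 6: (9, 2, -11)
  hex 7: (10, 2, -12)
  hex 8: (11, 2, -13)
  hex 9: (12, 2, -14)
  hex 10: (13, 2, -15)
  hex 11: (13, 3, -16)
  hex 12: (13, 4, -17)
  hex 13: (13, 5, -18)
  hex 14: (13, 6, -19)
  hex 15: (13, 7, -20)
  hex 16: (12, 8, -20)
  hex 17: (11, 9, -20)
  hex 18: (10, 10, -20)
  hex 19: (9, 11, -20)
  hex 20: (8, 12, -20)
  hex 21: (7, 12, -19)
  hex 22: (6, 12, -18)
  hex 23: (5, 12, -17)
  hex 24: (4, 12, -16)
  hex 25: (3, 12, -15)
  hex 26: (3, 11, -14)
  hex 27: (3, 10, -13)
  hex 28: (3, 9, -12)
  hex 29: (3, 8, -11)
Sorted: 30 hexes.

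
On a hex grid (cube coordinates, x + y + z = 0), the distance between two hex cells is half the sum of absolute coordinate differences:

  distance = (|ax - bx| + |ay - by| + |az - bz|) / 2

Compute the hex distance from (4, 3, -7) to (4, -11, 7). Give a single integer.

|ax - bx| = |4 - 4| = 0
|ay - by| = |3 - (-11)| = 14
|az - bz| = |-7 - 7| = 14
distance = (0 + 14 + 14) / 2 = 28 / 2 = 14

Answer: 14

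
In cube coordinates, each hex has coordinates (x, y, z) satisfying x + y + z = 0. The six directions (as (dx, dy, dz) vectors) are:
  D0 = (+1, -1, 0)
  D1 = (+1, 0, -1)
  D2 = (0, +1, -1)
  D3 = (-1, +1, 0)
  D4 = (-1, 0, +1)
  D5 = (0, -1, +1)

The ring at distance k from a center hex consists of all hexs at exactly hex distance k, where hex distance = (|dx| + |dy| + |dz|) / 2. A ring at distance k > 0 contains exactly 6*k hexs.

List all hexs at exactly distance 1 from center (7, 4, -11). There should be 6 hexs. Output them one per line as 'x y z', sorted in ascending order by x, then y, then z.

Answer: 6 4 -10
6 5 -11
7 3 -10
7 5 -12
8 3 -11
8 4 -12

Derivation:
Walk ring at distance 1 from (7, 4, -11):
Start at center + D4*1 = (6, 4, -10)
  hex 0: (6, 4, -10)
  hex 1: (7, 3, -10)
  hex 2: (8, 3, -11)
  hex 3: (8, 4, -12)
  hex 4: (7, 5, -12)
  hex 5: (6, 5, -11)
Sorted: 6 hexes.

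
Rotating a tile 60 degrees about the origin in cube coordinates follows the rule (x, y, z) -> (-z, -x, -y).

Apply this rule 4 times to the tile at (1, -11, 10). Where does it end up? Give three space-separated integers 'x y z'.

Answer: 10 1 -11

Derivation:
Start: (1, -11, 10)
Step 1: (1, -11, 10) -> (-(10), -(1), -(-11)) = (-10, -1, 11)
Step 2: (-10, -1, 11) -> (-(11), -(-10), -(-1)) = (-11, 10, 1)
Step 3: (-11, 10, 1) -> (-(1), -(-11), -(10)) = (-1, 11, -10)
Step 4: (-1, 11, -10) -> (-(-10), -(-1), -(11)) = (10, 1, -11)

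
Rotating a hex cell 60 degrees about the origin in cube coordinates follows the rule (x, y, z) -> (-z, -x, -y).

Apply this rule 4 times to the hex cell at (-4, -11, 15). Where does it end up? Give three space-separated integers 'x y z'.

Answer: 15 -4 -11

Derivation:
Start: (-4, -11, 15)
Step 1: (-4, -11, 15) -> (-(15), -(-4), -(-11)) = (-15, 4, 11)
Step 2: (-15, 4, 11) -> (-(11), -(-15), -(4)) = (-11, 15, -4)
Step 3: (-11, 15, -4) -> (-(-4), -(-11), -(15)) = (4, 11, -15)
Step 4: (4, 11, -15) -> (-(-15), -(4), -(11)) = (15, -4, -11)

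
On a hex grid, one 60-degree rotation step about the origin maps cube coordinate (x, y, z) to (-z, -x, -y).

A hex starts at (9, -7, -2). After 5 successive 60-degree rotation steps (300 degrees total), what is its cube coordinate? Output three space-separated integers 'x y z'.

Start: (9, -7, -2)
Step 1: (9, -7, -2) -> (-(-2), -(9), -(-7)) = (2, -9, 7)
Step 2: (2, -9, 7) -> (-(7), -(2), -(-9)) = (-7, -2, 9)
Step 3: (-7, -2, 9) -> (-(9), -(-7), -(-2)) = (-9, 7, 2)
Step 4: (-9, 7, 2) -> (-(2), -(-9), -(7)) = (-2, 9, -7)
Step 5: (-2, 9, -7) -> (-(-7), -(-2), -(9)) = (7, 2, -9)

Answer: 7 2 -9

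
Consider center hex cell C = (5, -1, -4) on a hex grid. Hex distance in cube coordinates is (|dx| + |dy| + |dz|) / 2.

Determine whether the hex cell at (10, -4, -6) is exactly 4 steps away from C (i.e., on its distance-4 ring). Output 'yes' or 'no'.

Answer: no

Derivation:
|px - cx| = |10 - 5| = 5
|py - cy| = |-4 - (-1)| = 3
|pz - cz| = |-6 - (-4)| = 2
distance = (5+3+2)/2 = 10/2 = 5
radius = 4; distance != radius -> no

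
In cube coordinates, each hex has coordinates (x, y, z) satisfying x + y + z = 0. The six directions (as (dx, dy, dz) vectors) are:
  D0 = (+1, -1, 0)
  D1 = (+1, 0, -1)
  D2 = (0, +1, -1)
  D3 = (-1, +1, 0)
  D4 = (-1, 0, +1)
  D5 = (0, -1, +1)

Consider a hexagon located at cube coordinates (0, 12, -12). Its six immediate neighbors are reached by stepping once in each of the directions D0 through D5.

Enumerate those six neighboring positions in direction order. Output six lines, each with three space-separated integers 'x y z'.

Answer: 1 11 -12
1 12 -13
0 13 -13
-1 13 -12
-1 12 -11
0 11 -11

Derivation:
Center: (0, 12, -12). Add each direction:
  D0: (0, 12, -12) + (1, -1, 0) = (1, 11, -12)
  D1: (0, 12, -12) + (1, 0, -1) = (1, 12, -13)
  D2: (0, 12, -12) + (0, 1, -1) = (0, 13, -13)
  D3: (0, 12, -12) + (-1, 1, 0) = (-1, 13, -12)
  D4: (0, 12, -12) + (-1, 0, 1) = (-1, 12, -11)
  D5: (0, 12, -12) + (0, -1, 1) = (0, 11, -11)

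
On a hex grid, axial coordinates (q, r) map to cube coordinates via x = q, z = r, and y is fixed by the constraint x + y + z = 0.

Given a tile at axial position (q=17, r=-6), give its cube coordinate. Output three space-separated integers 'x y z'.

Answer: 17 -11 -6

Derivation:
x = q = 17
z = r = -6
y = -x - z = -(17) - (-6) = -11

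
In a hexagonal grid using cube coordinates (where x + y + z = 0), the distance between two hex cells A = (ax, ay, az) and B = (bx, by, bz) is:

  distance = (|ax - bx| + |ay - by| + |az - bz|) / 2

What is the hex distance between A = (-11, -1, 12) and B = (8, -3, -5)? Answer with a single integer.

Answer: 19

Derivation:
|ax - bx| = |-11 - 8| = 19
|ay - by| = |-1 - (-3)| = 2
|az - bz| = |12 - (-5)| = 17
distance = (19 + 2 + 17) / 2 = 38 / 2 = 19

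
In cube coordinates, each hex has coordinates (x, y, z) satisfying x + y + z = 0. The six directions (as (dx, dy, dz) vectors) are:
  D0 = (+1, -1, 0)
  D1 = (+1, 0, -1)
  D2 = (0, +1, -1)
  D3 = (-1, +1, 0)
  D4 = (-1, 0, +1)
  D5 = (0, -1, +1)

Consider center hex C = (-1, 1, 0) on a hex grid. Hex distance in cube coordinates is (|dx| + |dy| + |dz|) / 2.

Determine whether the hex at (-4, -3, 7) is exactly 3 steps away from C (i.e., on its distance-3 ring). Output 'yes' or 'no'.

Answer: no

Derivation:
|px - cx| = |-4 - (-1)| = 3
|py - cy| = |-3 - 1| = 4
|pz - cz| = |7 - 0| = 7
distance = (3+4+7)/2 = 14/2 = 7
radius = 3; distance != radius -> no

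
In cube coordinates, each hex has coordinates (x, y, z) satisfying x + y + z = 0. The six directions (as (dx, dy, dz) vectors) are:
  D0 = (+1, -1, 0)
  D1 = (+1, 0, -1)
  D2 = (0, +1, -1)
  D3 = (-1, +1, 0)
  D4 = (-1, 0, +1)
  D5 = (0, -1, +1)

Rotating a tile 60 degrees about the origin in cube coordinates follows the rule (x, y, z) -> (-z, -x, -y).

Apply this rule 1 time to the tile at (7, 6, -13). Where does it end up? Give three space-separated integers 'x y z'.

Answer: 13 -7 -6

Derivation:
Start: (7, 6, -13)
Step 1: (7, 6, -13) -> (-(-13), -(7), -(6)) = (13, -7, -6)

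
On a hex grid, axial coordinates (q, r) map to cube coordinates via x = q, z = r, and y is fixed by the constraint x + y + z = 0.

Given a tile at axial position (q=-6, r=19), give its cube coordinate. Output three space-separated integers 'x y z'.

Answer: -6 -13 19

Derivation:
x = q = -6
z = r = 19
y = -x - z = -(-6) - (19) = -13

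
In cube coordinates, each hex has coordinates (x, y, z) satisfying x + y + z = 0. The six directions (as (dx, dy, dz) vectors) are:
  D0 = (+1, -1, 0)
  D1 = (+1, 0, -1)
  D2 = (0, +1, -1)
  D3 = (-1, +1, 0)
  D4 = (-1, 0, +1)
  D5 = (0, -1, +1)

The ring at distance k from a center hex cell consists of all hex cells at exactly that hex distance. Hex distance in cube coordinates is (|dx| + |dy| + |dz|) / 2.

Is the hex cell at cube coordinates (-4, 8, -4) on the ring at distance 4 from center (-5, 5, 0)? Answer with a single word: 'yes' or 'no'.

|px - cx| = |-4 - (-5)| = 1
|py - cy| = |8 - 5| = 3
|pz - cz| = |-4 - 0| = 4
distance = (1+3+4)/2 = 8/2 = 4
radius = 4; distance == radius -> yes

Answer: yes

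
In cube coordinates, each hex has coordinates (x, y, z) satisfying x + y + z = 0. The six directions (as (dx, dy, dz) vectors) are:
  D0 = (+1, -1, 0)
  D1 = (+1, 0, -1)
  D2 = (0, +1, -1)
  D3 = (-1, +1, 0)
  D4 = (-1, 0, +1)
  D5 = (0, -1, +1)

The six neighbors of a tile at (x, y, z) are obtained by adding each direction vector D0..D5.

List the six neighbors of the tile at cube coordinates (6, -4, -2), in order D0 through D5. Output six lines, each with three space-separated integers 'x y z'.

Answer: 7 -5 -2
7 -4 -3
6 -3 -3
5 -3 -2
5 -4 -1
6 -5 -1

Derivation:
Center: (6, -4, -2). Add each direction:
  D0: (6, -4, -2) + (1, -1, 0) = (7, -5, -2)
  D1: (6, -4, -2) + (1, 0, -1) = (7, -4, -3)
  D2: (6, -4, -2) + (0, 1, -1) = (6, -3, -3)
  D3: (6, -4, -2) + (-1, 1, 0) = (5, -3, -2)
  D4: (6, -4, -2) + (-1, 0, 1) = (5, -4, -1)
  D5: (6, -4, -2) + (0, -1, 1) = (6, -5, -1)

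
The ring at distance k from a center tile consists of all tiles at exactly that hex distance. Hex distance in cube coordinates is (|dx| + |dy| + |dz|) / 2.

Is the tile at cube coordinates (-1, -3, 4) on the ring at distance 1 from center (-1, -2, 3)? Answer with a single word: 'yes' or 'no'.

Answer: yes

Derivation:
|px - cx| = |-1 - (-1)| = 0
|py - cy| = |-3 - (-2)| = 1
|pz - cz| = |4 - 3| = 1
distance = (0+1+1)/2 = 2/2 = 1
radius = 1; distance == radius -> yes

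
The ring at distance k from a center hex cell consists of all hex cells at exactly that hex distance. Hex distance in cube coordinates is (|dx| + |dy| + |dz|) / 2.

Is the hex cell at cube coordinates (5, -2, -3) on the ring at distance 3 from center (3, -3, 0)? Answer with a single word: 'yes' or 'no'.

|px - cx| = |5 - 3| = 2
|py - cy| = |-2 - (-3)| = 1
|pz - cz| = |-3 - 0| = 3
distance = (2+1+3)/2 = 6/2 = 3
radius = 3; distance == radius -> yes

Answer: yes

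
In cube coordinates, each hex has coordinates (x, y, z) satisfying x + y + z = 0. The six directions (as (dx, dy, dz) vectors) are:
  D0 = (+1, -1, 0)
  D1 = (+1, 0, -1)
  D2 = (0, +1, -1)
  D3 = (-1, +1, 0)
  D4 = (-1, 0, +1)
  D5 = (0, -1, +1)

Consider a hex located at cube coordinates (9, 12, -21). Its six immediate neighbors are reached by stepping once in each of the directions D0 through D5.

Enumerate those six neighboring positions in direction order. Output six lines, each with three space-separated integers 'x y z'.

Center: (9, 12, -21). Add each direction:
  D0: (9, 12, -21) + (1, -1, 0) = (10, 11, -21)
  D1: (9, 12, -21) + (1, 0, -1) = (10, 12, -22)
  D2: (9, 12, -21) + (0, 1, -1) = (9, 13, -22)
  D3: (9, 12, -21) + (-1, 1, 0) = (8, 13, -21)
  D4: (9, 12, -21) + (-1, 0, 1) = (8, 12, -20)
  D5: (9, 12, -21) + (0, -1, 1) = (9, 11, -20)

Answer: 10 11 -21
10 12 -22
9 13 -22
8 13 -21
8 12 -20
9 11 -20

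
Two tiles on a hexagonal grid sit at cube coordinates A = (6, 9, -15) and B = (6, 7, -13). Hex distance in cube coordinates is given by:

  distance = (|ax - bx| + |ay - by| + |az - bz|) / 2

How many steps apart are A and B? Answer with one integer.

|ax - bx| = |6 - 6| = 0
|ay - by| = |9 - 7| = 2
|az - bz| = |-15 - (-13)| = 2
distance = (0 + 2 + 2) / 2 = 4 / 2 = 2

Answer: 2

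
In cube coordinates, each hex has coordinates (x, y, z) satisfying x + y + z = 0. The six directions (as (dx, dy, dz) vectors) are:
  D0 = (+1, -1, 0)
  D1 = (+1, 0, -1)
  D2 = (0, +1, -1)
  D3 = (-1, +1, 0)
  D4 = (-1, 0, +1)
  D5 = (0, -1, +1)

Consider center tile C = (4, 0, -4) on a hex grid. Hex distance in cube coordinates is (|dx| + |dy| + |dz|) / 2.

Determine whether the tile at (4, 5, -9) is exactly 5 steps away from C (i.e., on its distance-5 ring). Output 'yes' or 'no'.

Answer: yes

Derivation:
|px - cx| = |4 - 4| = 0
|py - cy| = |5 - 0| = 5
|pz - cz| = |-9 - (-4)| = 5
distance = (0+5+5)/2 = 10/2 = 5
radius = 5; distance == radius -> yes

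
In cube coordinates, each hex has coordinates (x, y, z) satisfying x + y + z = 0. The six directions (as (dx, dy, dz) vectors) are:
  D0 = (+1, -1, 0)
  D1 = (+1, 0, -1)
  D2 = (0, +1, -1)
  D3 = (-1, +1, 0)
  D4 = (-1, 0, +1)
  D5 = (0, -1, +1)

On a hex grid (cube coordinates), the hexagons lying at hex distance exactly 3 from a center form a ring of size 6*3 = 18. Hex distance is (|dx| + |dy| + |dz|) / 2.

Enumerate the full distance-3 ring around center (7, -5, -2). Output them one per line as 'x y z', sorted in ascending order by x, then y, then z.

Answer: 4 -5 1
4 -4 0
4 -3 -1
4 -2 -2
5 -6 1
5 -2 -3
6 -7 1
6 -2 -4
7 -8 1
7 -2 -5
8 -8 0
8 -3 -5
9 -8 -1
9 -4 -5
10 -8 -2
10 -7 -3
10 -6 -4
10 -5 -5

Derivation:
Walk ring at distance 3 from (7, -5, -2):
Start at center + D4*3 = (4, -5, 1)
  hex 0: (4, -5, 1)
  hex 1: (5, -6, 1)
  hex 2: (6, -7, 1)
  hex 3: (7, -8, 1)
  hex 4: (8, -8, 0)
  hex 5: (9, -8, -1)
  hex 6: (10, -8, -2)
  hex 7: (10, -7, -3)
  hex 8: (10, -6, -4)
  hex 9: (10, -5, -5)
  hex 10: (9, -4, -5)
  hex 11: (8, -3, -5)
  hex 12: (7, -2, -5)
  hex 13: (6, -2, -4)
  hex 14: (5, -2, -3)
  hex 15: (4, -2, -2)
  hex 16: (4, -3, -1)
  hex 17: (4, -4, 0)
Sorted: 18 hexes.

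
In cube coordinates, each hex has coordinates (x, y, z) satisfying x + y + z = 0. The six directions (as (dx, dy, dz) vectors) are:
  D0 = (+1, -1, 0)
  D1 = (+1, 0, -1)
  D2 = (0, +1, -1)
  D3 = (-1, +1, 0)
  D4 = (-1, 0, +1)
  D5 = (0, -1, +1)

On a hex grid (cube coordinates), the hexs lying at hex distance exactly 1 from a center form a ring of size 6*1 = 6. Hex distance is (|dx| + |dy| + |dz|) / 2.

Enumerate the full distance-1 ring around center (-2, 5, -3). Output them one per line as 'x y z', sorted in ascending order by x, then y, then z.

Walk ring at distance 1 from (-2, 5, -3):
Start at center + D4*1 = (-3, 5, -2)
  hex 0: (-3, 5, -2)
  hex 1: (-2, 4, -2)
  hex 2: (-1, 4, -3)
  hex 3: (-1, 5, -4)
  hex 4: (-2, 6, -4)
  hex 5: (-3, 6, -3)
Sorted: 6 hexes.

Answer: -3 5 -2
-3 6 -3
-2 4 -2
-2 6 -4
-1 4 -3
-1 5 -4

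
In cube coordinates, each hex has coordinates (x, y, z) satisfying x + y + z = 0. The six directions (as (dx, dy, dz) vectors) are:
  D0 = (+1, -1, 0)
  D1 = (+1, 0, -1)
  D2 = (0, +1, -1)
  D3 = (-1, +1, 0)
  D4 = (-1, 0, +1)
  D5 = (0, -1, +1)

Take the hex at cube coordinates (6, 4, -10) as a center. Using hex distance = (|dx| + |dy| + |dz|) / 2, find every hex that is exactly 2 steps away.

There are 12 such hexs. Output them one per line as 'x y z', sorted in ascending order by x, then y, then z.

Answer: 4 4 -8
4 5 -9
4 6 -10
5 3 -8
5 6 -11
6 2 -8
6 6 -12
7 2 -9
7 5 -12
8 2 -10
8 3 -11
8 4 -12

Derivation:
Walk ring at distance 2 from (6, 4, -10):
Start at center + D4*2 = (4, 4, -8)
  hex 0: (4, 4, -8)
  hex 1: (5, 3, -8)
  hex 2: (6, 2, -8)
  hex 3: (7, 2, -9)
  hex 4: (8, 2, -10)
  hex 5: (8, 3, -11)
  hex 6: (8, 4, -12)
  hex 7: (7, 5, -12)
  hex 8: (6, 6, -12)
  hex 9: (5, 6, -11)
  hex 10: (4, 6, -10)
  hex 11: (4, 5, -9)
Sorted: 12 hexes.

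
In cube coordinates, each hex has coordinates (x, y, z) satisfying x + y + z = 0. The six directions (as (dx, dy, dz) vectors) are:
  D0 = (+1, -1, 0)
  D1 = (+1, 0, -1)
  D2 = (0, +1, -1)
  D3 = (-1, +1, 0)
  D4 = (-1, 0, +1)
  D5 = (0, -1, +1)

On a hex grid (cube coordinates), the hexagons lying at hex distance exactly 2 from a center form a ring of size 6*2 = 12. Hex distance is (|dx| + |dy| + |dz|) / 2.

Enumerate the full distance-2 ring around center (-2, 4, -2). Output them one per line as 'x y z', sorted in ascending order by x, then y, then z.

Walk ring at distance 2 from (-2, 4, -2):
Start at center + D4*2 = (-4, 4, 0)
  hex 0: (-4, 4, 0)
  hex 1: (-3, 3, 0)
  hex 2: (-2, 2, 0)
  hex 3: (-1, 2, -1)
  hex 4: (0, 2, -2)
  hex 5: (0, 3, -3)
  hex 6: (0, 4, -4)
  hex 7: (-1, 5, -4)
  hex 8: (-2, 6, -4)
  hex 9: (-3, 6, -3)
  hex 10: (-4, 6, -2)
  hex 11: (-4, 5, -1)
Sorted: 12 hexes.

Answer: -4 4 0
-4 5 -1
-4 6 -2
-3 3 0
-3 6 -3
-2 2 0
-2 6 -4
-1 2 -1
-1 5 -4
0 2 -2
0 3 -3
0 4 -4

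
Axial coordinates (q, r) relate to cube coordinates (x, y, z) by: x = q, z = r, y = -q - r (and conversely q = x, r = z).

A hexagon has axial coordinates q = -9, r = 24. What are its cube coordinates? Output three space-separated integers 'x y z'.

Answer: -9 -15 24

Derivation:
x = q = -9
z = r = 24
y = -x - z = -(-9) - (24) = -15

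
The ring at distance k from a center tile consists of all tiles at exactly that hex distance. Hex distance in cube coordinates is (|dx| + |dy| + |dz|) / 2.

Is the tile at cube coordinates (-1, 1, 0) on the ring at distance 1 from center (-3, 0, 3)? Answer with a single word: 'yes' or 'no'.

|px - cx| = |-1 - (-3)| = 2
|py - cy| = |1 - 0| = 1
|pz - cz| = |0 - 3| = 3
distance = (2+1+3)/2 = 6/2 = 3
radius = 1; distance != radius -> no

Answer: no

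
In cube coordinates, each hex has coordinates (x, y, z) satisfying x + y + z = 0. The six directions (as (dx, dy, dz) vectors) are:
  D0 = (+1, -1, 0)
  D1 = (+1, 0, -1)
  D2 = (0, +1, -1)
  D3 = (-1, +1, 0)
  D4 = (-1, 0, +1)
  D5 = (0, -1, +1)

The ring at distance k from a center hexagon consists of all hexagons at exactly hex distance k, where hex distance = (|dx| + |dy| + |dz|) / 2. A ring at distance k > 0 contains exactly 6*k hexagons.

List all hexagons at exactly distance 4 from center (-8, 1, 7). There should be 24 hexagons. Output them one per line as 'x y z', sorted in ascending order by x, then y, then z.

Walk ring at distance 4 from (-8, 1, 7):
Start at center + D4*4 = (-12, 1, 11)
  hex 0: (-12, 1, 11)
  hex 1: (-11, 0, 11)
  hex 2: (-10, -1, 11)
  hex 3: (-9, -2, 11)
  hex 4: (-8, -3, 11)
  hex 5: (-7, -3, 10)
  hex 6: (-6, -3, 9)
  hex 7: (-5, -3, 8)
  hex 8: (-4, -3, 7)
  hex 9: (-4, -2, 6)
  hex 10: (-4, -1, 5)
  hex 11: (-4, 0, 4)
  hex 12: (-4, 1, 3)
  hex 13: (-5, 2, 3)
  hex 14: (-6, 3, 3)
  hex 15: (-7, 4, 3)
  hex 16: (-8, 5, 3)
  hex 17: (-9, 5, 4)
  hex 18: (-10, 5, 5)
  hex 19: (-11, 5, 6)
  hex 20: (-12, 5, 7)
  hex 21: (-12, 4, 8)
  hex 22: (-12, 3, 9)
  hex 23: (-12, 2, 10)
Sorted: 24 hexes.

Answer: -12 1 11
-12 2 10
-12 3 9
-12 4 8
-12 5 7
-11 0 11
-11 5 6
-10 -1 11
-10 5 5
-9 -2 11
-9 5 4
-8 -3 11
-8 5 3
-7 -3 10
-7 4 3
-6 -3 9
-6 3 3
-5 -3 8
-5 2 3
-4 -3 7
-4 -2 6
-4 -1 5
-4 0 4
-4 1 3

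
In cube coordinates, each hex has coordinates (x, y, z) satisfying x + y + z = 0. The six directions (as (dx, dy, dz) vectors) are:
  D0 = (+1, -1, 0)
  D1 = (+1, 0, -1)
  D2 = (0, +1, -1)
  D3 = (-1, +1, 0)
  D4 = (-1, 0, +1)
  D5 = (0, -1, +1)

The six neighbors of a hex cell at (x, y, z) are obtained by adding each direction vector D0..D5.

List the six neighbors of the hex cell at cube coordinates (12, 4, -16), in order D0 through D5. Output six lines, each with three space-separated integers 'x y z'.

Center: (12, 4, -16). Add each direction:
  D0: (12, 4, -16) + (1, -1, 0) = (13, 3, -16)
  D1: (12, 4, -16) + (1, 0, -1) = (13, 4, -17)
  D2: (12, 4, -16) + (0, 1, -1) = (12, 5, -17)
  D3: (12, 4, -16) + (-1, 1, 0) = (11, 5, -16)
  D4: (12, 4, -16) + (-1, 0, 1) = (11, 4, -15)
  D5: (12, 4, -16) + (0, -1, 1) = (12, 3, -15)

Answer: 13 3 -16
13 4 -17
12 5 -17
11 5 -16
11 4 -15
12 3 -15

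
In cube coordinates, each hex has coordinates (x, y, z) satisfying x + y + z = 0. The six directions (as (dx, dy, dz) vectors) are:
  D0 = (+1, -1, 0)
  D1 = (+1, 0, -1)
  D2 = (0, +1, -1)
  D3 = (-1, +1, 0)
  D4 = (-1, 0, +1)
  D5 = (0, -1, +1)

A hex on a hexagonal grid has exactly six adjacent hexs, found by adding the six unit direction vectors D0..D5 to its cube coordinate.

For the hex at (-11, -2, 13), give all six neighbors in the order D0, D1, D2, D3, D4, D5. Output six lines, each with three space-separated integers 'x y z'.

Answer: -10 -3 13
-10 -2 12
-11 -1 12
-12 -1 13
-12 -2 14
-11 -3 14

Derivation:
Center: (-11, -2, 13). Add each direction:
  D0: (-11, -2, 13) + (1, -1, 0) = (-10, -3, 13)
  D1: (-11, -2, 13) + (1, 0, -1) = (-10, -2, 12)
  D2: (-11, -2, 13) + (0, 1, -1) = (-11, -1, 12)
  D3: (-11, -2, 13) + (-1, 1, 0) = (-12, -1, 13)
  D4: (-11, -2, 13) + (-1, 0, 1) = (-12, -2, 14)
  D5: (-11, -2, 13) + (0, -1, 1) = (-11, -3, 14)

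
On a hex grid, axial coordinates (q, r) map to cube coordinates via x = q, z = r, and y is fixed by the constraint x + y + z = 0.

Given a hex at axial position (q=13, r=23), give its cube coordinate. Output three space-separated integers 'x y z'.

Answer: 13 -36 23

Derivation:
x = q = 13
z = r = 23
y = -x - z = -(13) - (23) = -36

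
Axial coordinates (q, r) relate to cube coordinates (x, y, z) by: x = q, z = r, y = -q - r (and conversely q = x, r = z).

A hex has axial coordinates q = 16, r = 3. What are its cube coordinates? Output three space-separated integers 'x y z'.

Answer: 16 -19 3

Derivation:
x = q = 16
z = r = 3
y = -x - z = -(16) - (3) = -19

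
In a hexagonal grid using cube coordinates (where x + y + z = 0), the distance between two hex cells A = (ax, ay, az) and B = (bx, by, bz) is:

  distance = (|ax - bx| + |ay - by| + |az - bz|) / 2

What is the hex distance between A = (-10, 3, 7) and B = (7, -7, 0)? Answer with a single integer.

|ax - bx| = |-10 - 7| = 17
|ay - by| = |3 - (-7)| = 10
|az - bz| = |7 - 0| = 7
distance = (17 + 10 + 7) / 2 = 34 / 2 = 17

Answer: 17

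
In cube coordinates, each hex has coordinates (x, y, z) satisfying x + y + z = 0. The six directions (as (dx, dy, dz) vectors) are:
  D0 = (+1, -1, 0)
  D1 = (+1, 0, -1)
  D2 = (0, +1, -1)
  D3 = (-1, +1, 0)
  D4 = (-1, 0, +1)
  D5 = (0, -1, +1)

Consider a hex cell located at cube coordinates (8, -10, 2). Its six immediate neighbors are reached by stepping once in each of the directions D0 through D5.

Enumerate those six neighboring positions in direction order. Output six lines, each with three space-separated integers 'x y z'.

Center: (8, -10, 2). Add each direction:
  D0: (8, -10, 2) + (1, -1, 0) = (9, -11, 2)
  D1: (8, -10, 2) + (1, 0, -1) = (9, -10, 1)
  D2: (8, -10, 2) + (0, 1, -1) = (8, -9, 1)
  D3: (8, -10, 2) + (-1, 1, 0) = (7, -9, 2)
  D4: (8, -10, 2) + (-1, 0, 1) = (7, -10, 3)
  D5: (8, -10, 2) + (0, -1, 1) = (8, -11, 3)

Answer: 9 -11 2
9 -10 1
8 -9 1
7 -9 2
7 -10 3
8 -11 3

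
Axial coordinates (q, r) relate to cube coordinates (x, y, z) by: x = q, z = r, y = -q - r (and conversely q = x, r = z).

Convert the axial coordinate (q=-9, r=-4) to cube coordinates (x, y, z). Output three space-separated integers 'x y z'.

x = q = -9
z = r = -4
y = -x - z = -(-9) - (-4) = 13

Answer: -9 13 -4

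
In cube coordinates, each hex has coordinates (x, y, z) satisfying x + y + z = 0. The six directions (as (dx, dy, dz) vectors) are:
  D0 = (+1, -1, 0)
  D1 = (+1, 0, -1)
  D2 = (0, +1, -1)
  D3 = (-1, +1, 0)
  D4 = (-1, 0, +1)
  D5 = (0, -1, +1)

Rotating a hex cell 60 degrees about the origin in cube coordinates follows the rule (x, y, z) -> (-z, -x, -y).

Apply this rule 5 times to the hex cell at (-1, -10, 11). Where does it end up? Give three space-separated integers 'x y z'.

Answer: 10 -11 1

Derivation:
Start: (-1, -10, 11)
Step 1: (-1, -10, 11) -> (-(11), -(-1), -(-10)) = (-11, 1, 10)
Step 2: (-11, 1, 10) -> (-(10), -(-11), -(1)) = (-10, 11, -1)
Step 3: (-10, 11, -1) -> (-(-1), -(-10), -(11)) = (1, 10, -11)
Step 4: (1, 10, -11) -> (-(-11), -(1), -(10)) = (11, -1, -10)
Step 5: (11, -1, -10) -> (-(-10), -(11), -(-1)) = (10, -11, 1)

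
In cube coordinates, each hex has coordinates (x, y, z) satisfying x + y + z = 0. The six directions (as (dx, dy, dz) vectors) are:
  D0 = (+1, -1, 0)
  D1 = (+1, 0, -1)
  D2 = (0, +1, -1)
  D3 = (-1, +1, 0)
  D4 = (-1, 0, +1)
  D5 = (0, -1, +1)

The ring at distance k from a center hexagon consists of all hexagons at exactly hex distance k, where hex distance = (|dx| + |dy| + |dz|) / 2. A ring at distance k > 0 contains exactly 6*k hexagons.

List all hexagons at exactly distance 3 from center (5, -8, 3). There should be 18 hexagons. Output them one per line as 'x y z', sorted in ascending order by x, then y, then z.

Walk ring at distance 3 from (5, -8, 3):
Start at center + D4*3 = (2, -8, 6)
  hex 0: (2, -8, 6)
  hex 1: (3, -9, 6)
  hex 2: (4, -10, 6)
  hex 3: (5, -11, 6)
  hex 4: (6, -11, 5)
  hex 5: (7, -11, 4)
  hex 6: (8, -11, 3)
  hex 7: (8, -10, 2)
  hex 8: (8, -9, 1)
  hex 9: (8, -8, 0)
  hex 10: (7, -7, 0)
  hex 11: (6, -6, 0)
  hex 12: (5, -5, 0)
  hex 13: (4, -5, 1)
  hex 14: (3, -5, 2)
  hex 15: (2, -5, 3)
  hex 16: (2, -6, 4)
  hex 17: (2, -7, 5)
Sorted: 18 hexes.

Answer: 2 -8 6
2 -7 5
2 -6 4
2 -5 3
3 -9 6
3 -5 2
4 -10 6
4 -5 1
5 -11 6
5 -5 0
6 -11 5
6 -6 0
7 -11 4
7 -7 0
8 -11 3
8 -10 2
8 -9 1
8 -8 0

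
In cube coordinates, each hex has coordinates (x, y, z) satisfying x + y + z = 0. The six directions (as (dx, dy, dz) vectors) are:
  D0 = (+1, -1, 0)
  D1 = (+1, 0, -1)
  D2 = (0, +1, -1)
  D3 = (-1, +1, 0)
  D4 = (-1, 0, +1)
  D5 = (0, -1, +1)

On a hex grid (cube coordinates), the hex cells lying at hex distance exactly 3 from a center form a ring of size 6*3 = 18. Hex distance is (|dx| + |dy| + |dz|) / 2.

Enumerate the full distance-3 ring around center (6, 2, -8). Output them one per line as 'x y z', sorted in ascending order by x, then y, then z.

Walk ring at distance 3 from (6, 2, -8):
Start at center + D4*3 = (3, 2, -5)
  hex 0: (3, 2, -5)
  hex 1: (4, 1, -5)
  hex 2: (5, 0, -5)
  hex 3: (6, -1, -5)
  hex 4: (7, -1, -6)
  hex 5: (8, -1, -7)
  hex 6: (9, -1, -8)
  hex 7: (9, 0, -9)
  hex 8: (9, 1, -10)
  hex 9: (9, 2, -11)
  hex 10: (8, 3, -11)
  hex 11: (7, 4, -11)
  hex 12: (6, 5, -11)
  hex 13: (5, 5, -10)
  hex 14: (4, 5, -9)
  hex 15: (3, 5, -8)
  hex 16: (3, 4, -7)
  hex 17: (3, 3, -6)
Sorted: 18 hexes.

Answer: 3 2 -5
3 3 -6
3 4 -7
3 5 -8
4 1 -5
4 5 -9
5 0 -5
5 5 -10
6 -1 -5
6 5 -11
7 -1 -6
7 4 -11
8 -1 -7
8 3 -11
9 -1 -8
9 0 -9
9 1 -10
9 2 -11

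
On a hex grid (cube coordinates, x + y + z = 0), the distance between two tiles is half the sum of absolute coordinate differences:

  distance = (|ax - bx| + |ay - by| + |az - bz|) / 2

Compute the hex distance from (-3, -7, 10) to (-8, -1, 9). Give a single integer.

|ax - bx| = |-3 - (-8)| = 5
|ay - by| = |-7 - (-1)| = 6
|az - bz| = |10 - 9| = 1
distance = (5 + 6 + 1) / 2 = 12 / 2 = 6

Answer: 6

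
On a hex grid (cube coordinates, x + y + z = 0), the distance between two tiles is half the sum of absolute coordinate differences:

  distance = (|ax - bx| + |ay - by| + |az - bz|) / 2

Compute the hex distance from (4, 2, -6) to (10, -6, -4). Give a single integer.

Answer: 8

Derivation:
|ax - bx| = |4 - 10| = 6
|ay - by| = |2 - (-6)| = 8
|az - bz| = |-6 - (-4)| = 2
distance = (6 + 8 + 2) / 2 = 16 / 2 = 8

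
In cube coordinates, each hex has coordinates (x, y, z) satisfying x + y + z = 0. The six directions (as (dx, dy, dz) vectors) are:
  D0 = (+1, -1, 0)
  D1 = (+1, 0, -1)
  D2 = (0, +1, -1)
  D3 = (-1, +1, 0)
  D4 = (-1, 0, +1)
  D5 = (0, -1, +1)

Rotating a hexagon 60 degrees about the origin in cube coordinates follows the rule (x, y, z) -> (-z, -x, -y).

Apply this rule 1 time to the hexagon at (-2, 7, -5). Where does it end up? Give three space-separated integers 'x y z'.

Start: (-2, 7, -5)
Step 1: (-2, 7, -5) -> (-(-5), -(-2), -(7)) = (5, 2, -7)

Answer: 5 2 -7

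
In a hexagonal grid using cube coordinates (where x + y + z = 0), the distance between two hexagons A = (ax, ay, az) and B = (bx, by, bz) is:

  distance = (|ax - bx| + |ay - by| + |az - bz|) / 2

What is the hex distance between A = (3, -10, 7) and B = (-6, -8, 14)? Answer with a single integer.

|ax - bx| = |3 - (-6)| = 9
|ay - by| = |-10 - (-8)| = 2
|az - bz| = |7 - 14| = 7
distance = (9 + 2 + 7) / 2 = 18 / 2 = 9

Answer: 9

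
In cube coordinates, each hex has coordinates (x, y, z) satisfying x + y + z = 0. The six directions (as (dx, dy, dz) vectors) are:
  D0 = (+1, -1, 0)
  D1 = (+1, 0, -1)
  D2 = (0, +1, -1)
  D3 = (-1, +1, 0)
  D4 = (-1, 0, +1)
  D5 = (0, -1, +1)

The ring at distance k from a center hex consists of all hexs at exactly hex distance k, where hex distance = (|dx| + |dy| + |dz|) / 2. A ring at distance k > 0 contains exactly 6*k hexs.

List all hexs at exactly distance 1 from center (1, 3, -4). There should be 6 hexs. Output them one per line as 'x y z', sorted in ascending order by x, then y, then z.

Walk ring at distance 1 from (1, 3, -4):
Start at center + D4*1 = (0, 3, -3)
  hex 0: (0, 3, -3)
  hex 1: (1, 2, -3)
  hex 2: (2, 2, -4)
  hex 3: (2, 3, -5)
  hex 4: (1, 4, -5)
  hex 5: (0, 4, -4)
Sorted: 6 hexes.

Answer: 0 3 -3
0 4 -4
1 2 -3
1 4 -5
2 2 -4
2 3 -5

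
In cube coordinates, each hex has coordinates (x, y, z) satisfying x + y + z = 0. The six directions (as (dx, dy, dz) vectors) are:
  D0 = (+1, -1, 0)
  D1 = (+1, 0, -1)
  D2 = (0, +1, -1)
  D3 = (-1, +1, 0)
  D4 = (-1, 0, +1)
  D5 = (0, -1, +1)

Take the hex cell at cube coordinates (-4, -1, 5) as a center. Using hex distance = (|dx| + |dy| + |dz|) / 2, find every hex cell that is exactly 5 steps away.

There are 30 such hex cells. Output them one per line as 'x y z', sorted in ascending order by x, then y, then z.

Answer: -9 -1 10
-9 0 9
-9 1 8
-9 2 7
-9 3 6
-9 4 5
-8 -2 10
-8 4 4
-7 -3 10
-7 4 3
-6 -4 10
-6 4 2
-5 -5 10
-5 4 1
-4 -6 10
-4 4 0
-3 -6 9
-3 3 0
-2 -6 8
-2 2 0
-1 -6 7
-1 1 0
0 -6 6
0 0 0
1 -6 5
1 -5 4
1 -4 3
1 -3 2
1 -2 1
1 -1 0

Derivation:
Walk ring at distance 5 from (-4, -1, 5):
Start at center + D4*5 = (-9, -1, 10)
  hex 0: (-9, -1, 10)
  hex 1: (-8, -2, 10)
  hex 2: (-7, -3, 10)
  hex 3: (-6, -4, 10)
  hex 4: (-5, -5, 10)
  hex 5: (-4, -6, 10)
  hex 6: (-3, -6, 9)
  hex 7: (-2, -6, 8)
  hex 8: (-1, -6, 7)
  hex 9: (0, -6, 6)
  hex 10: (1, -6, 5)
  hex 11: (1, -5, 4)
  hex 12: (1, -4, 3)
  hex 13: (1, -3, 2)
  hex 14: (1, -2, 1)
  hex 15: (1, -1, 0)
  hex 16: (0, 0, 0)
  hex 17: (-1, 1, 0)
  hex 18: (-2, 2, 0)
  hex 19: (-3, 3, 0)
  hex 20: (-4, 4, 0)
  hex 21: (-5, 4, 1)
  hex 22: (-6, 4, 2)
  hex 23: (-7, 4, 3)
  hex 24: (-8, 4, 4)
  hex 25: (-9, 4, 5)
  hex 26: (-9, 3, 6)
  hex 27: (-9, 2, 7)
  hex 28: (-9, 1, 8)
  hex 29: (-9, 0, 9)
Sorted: 30 hexes.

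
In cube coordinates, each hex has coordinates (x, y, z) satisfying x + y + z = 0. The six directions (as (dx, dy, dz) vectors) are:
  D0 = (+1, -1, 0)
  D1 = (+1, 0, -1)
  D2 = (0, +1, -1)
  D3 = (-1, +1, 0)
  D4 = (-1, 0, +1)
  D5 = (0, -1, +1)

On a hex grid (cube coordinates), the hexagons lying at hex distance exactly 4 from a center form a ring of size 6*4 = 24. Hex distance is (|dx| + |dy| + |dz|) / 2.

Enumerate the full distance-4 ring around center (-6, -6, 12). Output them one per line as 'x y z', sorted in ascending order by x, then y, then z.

Walk ring at distance 4 from (-6, -6, 12):
Start at center + D4*4 = (-10, -6, 16)
  hex 0: (-10, -6, 16)
  hex 1: (-9, -7, 16)
  hex 2: (-8, -8, 16)
  hex 3: (-7, -9, 16)
  hex 4: (-6, -10, 16)
  hex 5: (-5, -10, 15)
  hex 6: (-4, -10, 14)
  hex 7: (-3, -10, 13)
  hex 8: (-2, -10, 12)
  hex 9: (-2, -9, 11)
  hex 10: (-2, -8, 10)
  hex 11: (-2, -7, 9)
  hex 12: (-2, -6, 8)
  hex 13: (-3, -5, 8)
  hex 14: (-4, -4, 8)
  hex 15: (-5, -3, 8)
  hex 16: (-6, -2, 8)
  hex 17: (-7, -2, 9)
  hex 18: (-8, -2, 10)
  hex 19: (-9, -2, 11)
  hex 20: (-10, -2, 12)
  hex 21: (-10, -3, 13)
  hex 22: (-10, -4, 14)
  hex 23: (-10, -5, 15)
Sorted: 24 hexes.

Answer: -10 -6 16
-10 -5 15
-10 -4 14
-10 -3 13
-10 -2 12
-9 -7 16
-9 -2 11
-8 -8 16
-8 -2 10
-7 -9 16
-7 -2 9
-6 -10 16
-6 -2 8
-5 -10 15
-5 -3 8
-4 -10 14
-4 -4 8
-3 -10 13
-3 -5 8
-2 -10 12
-2 -9 11
-2 -8 10
-2 -7 9
-2 -6 8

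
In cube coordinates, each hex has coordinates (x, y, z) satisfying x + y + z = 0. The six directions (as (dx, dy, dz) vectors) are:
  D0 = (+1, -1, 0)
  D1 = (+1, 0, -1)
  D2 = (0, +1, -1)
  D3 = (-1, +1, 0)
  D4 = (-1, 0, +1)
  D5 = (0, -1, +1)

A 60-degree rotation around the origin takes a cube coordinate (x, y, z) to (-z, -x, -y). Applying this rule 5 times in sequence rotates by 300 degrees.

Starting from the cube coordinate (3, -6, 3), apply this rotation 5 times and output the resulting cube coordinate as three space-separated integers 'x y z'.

Start: (3, -6, 3)
Step 1: (3, -6, 3) -> (-(3), -(3), -(-6)) = (-3, -3, 6)
Step 2: (-3, -3, 6) -> (-(6), -(-3), -(-3)) = (-6, 3, 3)
Step 3: (-6, 3, 3) -> (-(3), -(-6), -(3)) = (-3, 6, -3)
Step 4: (-3, 6, -3) -> (-(-3), -(-3), -(6)) = (3, 3, -6)
Step 5: (3, 3, -6) -> (-(-6), -(3), -(3)) = (6, -3, -3)

Answer: 6 -3 -3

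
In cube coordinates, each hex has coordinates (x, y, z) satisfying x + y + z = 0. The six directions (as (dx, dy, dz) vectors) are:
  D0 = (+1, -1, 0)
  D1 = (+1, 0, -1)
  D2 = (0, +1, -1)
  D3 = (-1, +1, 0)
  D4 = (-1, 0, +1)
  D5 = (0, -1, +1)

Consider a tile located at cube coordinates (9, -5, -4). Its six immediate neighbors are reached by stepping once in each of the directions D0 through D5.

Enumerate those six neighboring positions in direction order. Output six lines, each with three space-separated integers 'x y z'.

Center: (9, -5, -4). Add each direction:
  D0: (9, -5, -4) + (1, -1, 0) = (10, -6, -4)
  D1: (9, -5, -4) + (1, 0, -1) = (10, -5, -5)
  D2: (9, -5, -4) + (0, 1, -1) = (9, -4, -5)
  D3: (9, -5, -4) + (-1, 1, 0) = (8, -4, -4)
  D4: (9, -5, -4) + (-1, 0, 1) = (8, -5, -3)
  D5: (9, -5, -4) + (0, -1, 1) = (9, -6, -3)

Answer: 10 -6 -4
10 -5 -5
9 -4 -5
8 -4 -4
8 -5 -3
9 -6 -3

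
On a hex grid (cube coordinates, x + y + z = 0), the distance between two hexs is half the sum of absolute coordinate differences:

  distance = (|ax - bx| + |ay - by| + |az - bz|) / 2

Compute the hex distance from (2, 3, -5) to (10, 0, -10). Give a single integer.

|ax - bx| = |2 - 10| = 8
|ay - by| = |3 - 0| = 3
|az - bz| = |-5 - (-10)| = 5
distance = (8 + 3 + 5) / 2 = 16 / 2 = 8

Answer: 8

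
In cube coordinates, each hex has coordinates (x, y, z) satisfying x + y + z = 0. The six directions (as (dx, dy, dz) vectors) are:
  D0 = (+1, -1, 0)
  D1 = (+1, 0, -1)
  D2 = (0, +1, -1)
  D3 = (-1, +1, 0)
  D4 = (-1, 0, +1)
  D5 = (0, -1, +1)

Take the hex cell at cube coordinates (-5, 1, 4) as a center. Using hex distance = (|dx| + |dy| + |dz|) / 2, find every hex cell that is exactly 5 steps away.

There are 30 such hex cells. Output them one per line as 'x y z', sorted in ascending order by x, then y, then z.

Answer: -10 1 9
-10 2 8
-10 3 7
-10 4 6
-10 5 5
-10 6 4
-9 0 9
-9 6 3
-8 -1 9
-8 6 2
-7 -2 9
-7 6 1
-6 -3 9
-6 6 0
-5 -4 9
-5 6 -1
-4 -4 8
-4 5 -1
-3 -4 7
-3 4 -1
-2 -4 6
-2 3 -1
-1 -4 5
-1 2 -1
0 -4 4
0 -3 3
0 -2 2
0 -1 1
0 0 0
0 1 -1

Derivation:
Walk ring at distance 5 from (-5, 1, 4):
Start at center + D4*5 = (-10, 1, 9)
  hex 0: (-10, 1, 9)
  hex 1: (-9, 0, 9)
  hex 2: (-8, -1, 9)
  hex 3: (-7, -2, 9)
  hex 4: (-6, -3, 9)
  hex 5: (-5, -4, 9)
  hex 6: (-4, -4, 8)
  hex 7: (-3, -4, 7)
  hex 8: (-2, -4, 6)
  hex 9: (-1, -4, 5)
  hex 10: (0, -4, 4)
  hex 11: (0, -3, 3)
  hex 12: (0, -2, 2)
  hex 13: (0, -1, 1)
  hex 14: (0, 0, 0)
  hex 15: (0, 1, -1)
  hex 16: (-1, 2, -1)
  hex 17: (-2, 3, -1)
  hex 18: (-3, 4, -1)
  hex 19: (-4, 5, -1)
  hex 20: (-5, 6, -1)
  hex 21: (-6, 6, 0)
  hex 22: (-7, 6, 1)
  hex 23: (-8, 6, 2)
  hex 24: (-9, 6, 3)
  hex 25: (-10, 6, 4)
  hex 26: (-10, 5, 5)
  hex 27: (-10, 4, 6)
  hex 28: (-10, 3, 7)
  hex 29: (-10, 2, 8)
Sorted: 30 hexes.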